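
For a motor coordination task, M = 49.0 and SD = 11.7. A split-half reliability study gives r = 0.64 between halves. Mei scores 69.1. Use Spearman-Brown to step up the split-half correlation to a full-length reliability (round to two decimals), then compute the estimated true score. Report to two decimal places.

64.68

Spearman-Brown: ρ = 2r/(1 + r) = 2(0.64)/(1 + 0.64) = 1.280/1.64 = 0.7805 → 0.78
T̂ = 0.78(69.1) + 0.22(49.0) = 53.898 + 10.780 = 64.678 → 64.68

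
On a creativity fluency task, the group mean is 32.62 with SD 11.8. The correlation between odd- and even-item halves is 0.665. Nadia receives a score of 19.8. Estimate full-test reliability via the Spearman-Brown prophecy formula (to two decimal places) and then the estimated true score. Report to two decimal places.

Spearman-Brown: ρ = 2r/(1 + r) = 2(0.665)/(1 + 0.665) = 1.3300/1.665 = 0.7988 → 0.80
Weight the observed score by reliability and the mean by (1 − reliability): T̂ = 0.80·19.8 + 0.20·32.62 = 15.840 + 6.5240 = 22.364.

22.36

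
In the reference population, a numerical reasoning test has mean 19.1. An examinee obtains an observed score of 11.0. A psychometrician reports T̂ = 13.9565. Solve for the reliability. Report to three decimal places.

T̂ = ρX + (1 − ρ)μ  ⇒  T̂ − μ = ρ(X − μ)
ρ = (T̂ − μ)/(X − μ) = (13.9565 − 19.1) / (11.0 − 19.1) = -5.1435 / -8.1 = 0.63500

0.635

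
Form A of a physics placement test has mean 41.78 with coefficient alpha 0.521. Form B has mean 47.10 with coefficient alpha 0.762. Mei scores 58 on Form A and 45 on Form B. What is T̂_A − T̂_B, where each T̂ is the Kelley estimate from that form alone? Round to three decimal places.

T̂_A = 0.521(58) + 0.479(41.78) = 50.23062
T̂_B = 0.762(45) + 0.238(47.10) = 45.49980
T̂_A − T̂_B = 4.73082

4.731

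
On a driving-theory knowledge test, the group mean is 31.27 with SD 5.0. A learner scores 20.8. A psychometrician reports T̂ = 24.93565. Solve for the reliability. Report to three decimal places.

0.605

T̂ = ρX + (1 − ρ)μ  ⇒  T̂ − μ = ρ(X − μ)
ρ = (T̂ − μ)/(X − μ) = (24.93565 − 31.27) / (20.8 − 31.27) = -6.33435 / -10.47 = 0.60500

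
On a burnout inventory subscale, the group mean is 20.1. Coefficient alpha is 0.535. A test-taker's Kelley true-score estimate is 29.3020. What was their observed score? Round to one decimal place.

T̂ = ρX + (1 − ρ)μ  ⇒  X = (T̂ − (1 − ρ)μ) / ρ
X = (29.3020 − 0.465 × 20.1) / 0.535 = (29.3020 − 9.3465) / 0.535 = 19.9555 / 0.535 = 37.300

37.3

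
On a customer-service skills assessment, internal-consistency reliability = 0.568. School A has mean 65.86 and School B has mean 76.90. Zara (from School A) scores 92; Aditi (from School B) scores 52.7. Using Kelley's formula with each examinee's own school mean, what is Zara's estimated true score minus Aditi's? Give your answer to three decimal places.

T̂_Zara = 0.568(92) + 0.432(65.86) = 80.70752
T̂_Aditi = 0.568(52.7) + 0.432(76.90) = 63.15440
Difference = 80.70752 − 63.15440 = 17.55312

17.553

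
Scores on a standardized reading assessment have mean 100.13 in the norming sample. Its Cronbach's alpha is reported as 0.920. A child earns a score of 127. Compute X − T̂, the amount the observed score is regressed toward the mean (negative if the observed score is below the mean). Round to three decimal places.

2.150

T̂ = ρX + (1 − ρ)μ
  = 0.920 × 127 + 0.080 × 100.13
  = 116.840 + 8.01040
  = 124.85040
  ≈ 124.8504
X − T̂ = 127 − 124.8504 = 2.1496 → 2.150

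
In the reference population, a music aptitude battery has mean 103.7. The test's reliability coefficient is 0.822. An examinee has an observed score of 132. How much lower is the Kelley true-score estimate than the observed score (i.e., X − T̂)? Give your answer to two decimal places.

5.04

T̂ = 0.822(132) + 0.178(103.7) = 108.504 + 18.4586 = 126.9626 → 126.963
X − T̂ = 132 − 126.963 = 5.037 → 5.04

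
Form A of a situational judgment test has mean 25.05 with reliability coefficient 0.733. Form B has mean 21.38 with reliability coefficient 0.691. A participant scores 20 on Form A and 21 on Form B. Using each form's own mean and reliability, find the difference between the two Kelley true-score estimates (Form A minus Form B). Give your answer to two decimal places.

T̂_A = 0.733(20) + 0.267(25.05) = 21.3483
T̂_B = 0.691(21) + 0.309(21.38) = 21.1174
T̂_A − T̂_B = 0.2309

0.23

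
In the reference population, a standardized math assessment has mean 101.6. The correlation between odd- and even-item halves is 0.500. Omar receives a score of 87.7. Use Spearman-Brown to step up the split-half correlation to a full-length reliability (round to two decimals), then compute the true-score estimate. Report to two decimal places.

92.29

Spearman-Brown: ρ = 2r/(1 + r) = 2(0.500)/(1 + 0.500) = 1.0000/1.500 = 0.6667 → 0.67
T̂ = 0.67(87.7) + 0.33(101.6) = 58.759 + 33.528 = 92.287 → 92.29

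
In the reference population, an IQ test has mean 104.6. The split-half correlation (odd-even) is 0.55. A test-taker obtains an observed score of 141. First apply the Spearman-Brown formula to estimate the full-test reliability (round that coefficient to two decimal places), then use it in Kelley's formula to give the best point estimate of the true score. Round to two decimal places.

Spearman-Brown: ρ = 2r/(1 + r) = 2(0.55)/(1 + 0.55) = 1.100/1.55 = 0.7097 → 0.71
T̂ = ρX + (1 − ρ)μ
  = 0.71 × 141 + 0.29 × 104.6
  = 100.11 + 30.334
  = 130.444
  ≈ 130.44

130.44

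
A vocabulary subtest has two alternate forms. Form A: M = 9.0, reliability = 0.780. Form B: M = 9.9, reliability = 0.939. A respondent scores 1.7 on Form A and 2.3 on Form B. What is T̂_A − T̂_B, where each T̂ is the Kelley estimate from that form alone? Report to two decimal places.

0.54

T̂_A = 0.780(1.7) + 0.220(9.0) = 3.3060
T̂_B = 0.939(2.3) + 0.061(9.9) = 2.7636
T̂_A − T̂_B = 0.5424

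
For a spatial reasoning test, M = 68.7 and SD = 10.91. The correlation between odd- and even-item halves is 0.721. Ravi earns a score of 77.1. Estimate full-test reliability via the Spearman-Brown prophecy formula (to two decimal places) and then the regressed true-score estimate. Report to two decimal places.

Spearman-Brown: ρ = 2r/(1 + r) = 2(0.721)/(1 + 0.721) = 1.4420/1.721 = 0.8379 → 0.84
Weight the observed score by reliability and the mean by (1 − reliability): T̂ = 0.84·77.1 + 0.16·68.7 = 64.764 + 10.992 = 75.756.

75.76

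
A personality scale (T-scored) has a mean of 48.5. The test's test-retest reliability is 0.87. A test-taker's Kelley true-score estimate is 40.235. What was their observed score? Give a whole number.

39

T̂ = ρX + (1 − ρ)μ  ⇒  X = (T̂ − (1 − ρ)μ) / ρ
X = (40.235 − 0.13 × 48.5) / 0.87 = (40.235 − 6.305) / 0.87 = 33.930 / 0.87 = 39.00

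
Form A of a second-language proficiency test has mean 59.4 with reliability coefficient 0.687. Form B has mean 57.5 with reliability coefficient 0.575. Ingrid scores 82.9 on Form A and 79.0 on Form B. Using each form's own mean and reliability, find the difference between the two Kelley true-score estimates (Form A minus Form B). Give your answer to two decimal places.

5.68

T̂_A = 0.687(82.9) + 0.313(59.4) = 75.5445
T̂_B = 0.575(79.0) + 0.425(57.5) = 69.8625
T̂_A − T̂_B = 5.6820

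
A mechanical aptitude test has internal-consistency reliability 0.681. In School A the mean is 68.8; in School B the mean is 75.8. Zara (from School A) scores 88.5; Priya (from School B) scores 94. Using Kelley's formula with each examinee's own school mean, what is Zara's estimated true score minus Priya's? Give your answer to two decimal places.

-5.98

T̂_Zara = 0.681(88.5) + 0.319(68.8) = 82.2157
T̂_Priya = 0.681(94) + 0.319(75.8) = 88.1942
Difference = 82.2157 − 88.1942 = -5.9785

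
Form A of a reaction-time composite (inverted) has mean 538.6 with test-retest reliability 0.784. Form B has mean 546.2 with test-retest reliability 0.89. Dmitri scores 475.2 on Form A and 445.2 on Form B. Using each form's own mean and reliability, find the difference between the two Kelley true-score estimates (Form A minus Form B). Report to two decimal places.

32.58

T̂_A = 0.784(475.2) + 0.216(538.6) = 488.8944
T̂_B = 0.89(445.2) + 0.11(546.2) = 456.3100
T̂_A − T̂_B = 32.5844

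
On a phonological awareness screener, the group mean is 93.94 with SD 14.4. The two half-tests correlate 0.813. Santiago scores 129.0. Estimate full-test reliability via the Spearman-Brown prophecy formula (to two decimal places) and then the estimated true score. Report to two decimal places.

125.49

Spearman-Brown: ρ = 2r/(1 + r) = 2(0.813)/(1 + 0.813) = 1.6260/1.813 = 0.8969 → 0.90
T̂ = 0.90(129.0) + 0.10(93.94) = 116.100 + 9.3940 = 125.494 → 125.49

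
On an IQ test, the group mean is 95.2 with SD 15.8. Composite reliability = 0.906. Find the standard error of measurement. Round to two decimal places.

4.84

SEM = SD · √(1 − ρ) = 15.8 × √0.094 = 15.8 × 0.3066 = 4.844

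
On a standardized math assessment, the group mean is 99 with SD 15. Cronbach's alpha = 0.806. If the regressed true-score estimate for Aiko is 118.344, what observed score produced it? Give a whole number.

123

T̂ = ρX + (1 − ρ)μ  ⇒  X = (T̂ − (1 − ρ)μ) / ρ
X = (118.344 − 0.194 × 99) / 0.806 = (118.344 − 19.206) / 0.806 = 99.138 / 0.806 = 123.00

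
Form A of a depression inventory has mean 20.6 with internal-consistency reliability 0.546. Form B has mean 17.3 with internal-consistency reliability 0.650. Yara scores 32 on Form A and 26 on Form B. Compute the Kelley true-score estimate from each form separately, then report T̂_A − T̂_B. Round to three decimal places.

T̂_A = 0.546(32) + 0.454(20.6) = 26.82440
T̂_B = 0.650(26) + 0.350(17.3) = 22.95500
T̂_A − T̂_B = 3.86940

3.869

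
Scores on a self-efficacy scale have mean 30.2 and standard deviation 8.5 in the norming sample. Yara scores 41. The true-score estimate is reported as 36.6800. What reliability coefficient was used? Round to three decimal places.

T̂ = ρX + (1 − ρ)μ  ⇒  T̂ − μ = ρ(X − μ)
ρ = (T̂ − μ)/(X − μ) = (36.6800 − 30.2) / (41 − 30.2) = 6.4800 / 10.8 = 0.60000

0.600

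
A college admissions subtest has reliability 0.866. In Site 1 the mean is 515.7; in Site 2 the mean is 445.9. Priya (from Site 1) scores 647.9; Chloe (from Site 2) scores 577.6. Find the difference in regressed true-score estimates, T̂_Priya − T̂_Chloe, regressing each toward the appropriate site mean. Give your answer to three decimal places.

70.233

T̂_Priya = 0.866(647.9) + 0.134(515.7) = 630.18520
T̂_Chloe = 0.866(577.6) + 0.134(445.9) = 559.95220
Difference = 630.18520 − 559.95220 = 70.23300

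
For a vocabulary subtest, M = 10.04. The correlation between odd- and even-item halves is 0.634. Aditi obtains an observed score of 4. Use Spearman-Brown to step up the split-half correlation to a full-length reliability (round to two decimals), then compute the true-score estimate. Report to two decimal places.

5.33

Spearman-Brown: ρ = 2r/(1 + r) = 2(0.634)/(1 + 0.634) = 1.2680/1.634 = 0.7760 → 0.78
T̂ = ρX + (1 − ρ)μ
  = 0.78 × 4 + 0.22 × 10.04
  = 3.12 + 2.2088
  = 5.329
  ≈ 5.33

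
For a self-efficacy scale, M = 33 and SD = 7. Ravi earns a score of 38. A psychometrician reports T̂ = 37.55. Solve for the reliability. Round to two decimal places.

0.91

T̂ = ρX + (1 − ρ)μ  ⇒  T̂ − μ = ρ(X − μ)
ρ = (T̂ − μ)/(X − μ) = (37.55 − 33) / (38 − 33) = 4.55 / 5.0 = 0.9100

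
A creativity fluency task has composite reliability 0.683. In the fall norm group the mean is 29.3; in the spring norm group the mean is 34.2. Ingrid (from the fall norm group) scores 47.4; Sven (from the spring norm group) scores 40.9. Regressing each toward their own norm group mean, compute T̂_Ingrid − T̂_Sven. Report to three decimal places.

T̂_Ingrid = 0.683(47.4) + 0.317(29.3) = 41.66230
T̂_Sven = 0.683(40.9) + 0.317(34.2) = 38.77610
Difference = 41.66230 − 38.77610 = 2.88620

2.886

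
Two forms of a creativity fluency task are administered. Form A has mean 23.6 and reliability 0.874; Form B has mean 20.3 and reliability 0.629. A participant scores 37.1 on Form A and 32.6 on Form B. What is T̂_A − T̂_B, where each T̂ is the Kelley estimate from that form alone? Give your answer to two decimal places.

T̂_A = 0.874(37.1) + 0.126(23.6) = 35.3990
T̂_B = 0.629(32.6) + 0.371(20.3) = 28.0367
T̂_A − T̂_B = 7.3623

7.36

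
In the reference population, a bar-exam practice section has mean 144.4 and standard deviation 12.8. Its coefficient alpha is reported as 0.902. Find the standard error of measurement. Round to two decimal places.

4.01

SEM = SD · √(1 − ρ) = 12.8 × √0.098 = 12.8 × 0.3130 = 4.007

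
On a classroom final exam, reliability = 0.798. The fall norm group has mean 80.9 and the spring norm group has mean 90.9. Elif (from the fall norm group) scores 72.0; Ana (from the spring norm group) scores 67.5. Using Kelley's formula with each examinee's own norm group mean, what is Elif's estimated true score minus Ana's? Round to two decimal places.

T̂_Elif = 0.798(72.0) + 0.202(80.9) = 73.7978
T̂_Ana = 0.798(67.5) + 0.202(90.9) = 72.2268
Difference = 73.7978 − 72.2268 = 1.5710

1.57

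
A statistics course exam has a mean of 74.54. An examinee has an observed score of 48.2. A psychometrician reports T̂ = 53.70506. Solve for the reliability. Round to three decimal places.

T̂ = ρX + (1 − ρ)μ  ⇒  T̂ − μ = ρ(X − μ)
ρ = (T̂ − μ)/(X − μ) = (53.70506 − 74.54) / (48.2 − 74.54) = -20.83494 / -26.34 = 0.79100

0.791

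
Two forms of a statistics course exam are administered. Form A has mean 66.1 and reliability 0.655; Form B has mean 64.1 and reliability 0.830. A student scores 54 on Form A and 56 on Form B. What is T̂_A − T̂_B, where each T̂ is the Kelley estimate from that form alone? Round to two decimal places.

T̂_A = 0.655(54) + 0.345(66.1) = 58.1745
T̂_B = 0.830(56) + 0.170(64.1) = 57.3770
T̂_A − T̂_B = 0.7975

0.80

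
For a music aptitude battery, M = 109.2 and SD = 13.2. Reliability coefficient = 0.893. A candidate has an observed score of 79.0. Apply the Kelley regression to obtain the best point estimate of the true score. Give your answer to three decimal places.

82.231

T̂ = 0.893(79.0) + 0.107(109.2) = 70.5470 + 11.6844 = 82.2314 → 82.231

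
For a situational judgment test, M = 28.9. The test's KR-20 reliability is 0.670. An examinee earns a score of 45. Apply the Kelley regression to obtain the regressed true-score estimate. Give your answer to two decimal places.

T̂ = ρX + (1 − ρ)μ
  = 0.670 × 45 + 0.330 × 28.9
  = 30.150 + 9.5370
  = 39.687
  ≈ 39.69

39.69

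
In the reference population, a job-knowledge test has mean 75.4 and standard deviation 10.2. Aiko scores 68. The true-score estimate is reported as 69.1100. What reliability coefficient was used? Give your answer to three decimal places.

T̂ = ρX + (1 − ρ)μ  ⇒  T̂ − μ = ρ(X − μ)
ρ = (T̂ − μ)/(X − μ) = (69.1100 − 75.4) / (68 − 75.4) = -6.2900 / -7.4 = 0.85000

0.850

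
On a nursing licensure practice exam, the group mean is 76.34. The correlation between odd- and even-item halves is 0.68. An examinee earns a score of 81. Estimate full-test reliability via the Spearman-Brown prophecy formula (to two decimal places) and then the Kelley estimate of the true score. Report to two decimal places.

80.11

Spearman-Brown: ρ = 2r/(1 + r) = 2(0.68)/(1 + 0.68) = 1.360/1.68 = 0.8095 → 0.81
Kelley's formula gives T̂ = 0.81·81 + 0.19·76.34 = 65.61 + 14.5046 = 80.115.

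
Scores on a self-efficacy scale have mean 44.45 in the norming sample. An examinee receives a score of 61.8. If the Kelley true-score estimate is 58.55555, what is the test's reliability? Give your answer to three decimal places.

0.813

T̂ = ρX + (1 − ρ)μ  ⇒  T̂ − μ = ρ(X − μ)
ρ = (T̂ − μ)/(X − μ) = (58.55555 − 44.45) / (61.8 − 44.45) = 14.10555 / 17.35 = 0.81300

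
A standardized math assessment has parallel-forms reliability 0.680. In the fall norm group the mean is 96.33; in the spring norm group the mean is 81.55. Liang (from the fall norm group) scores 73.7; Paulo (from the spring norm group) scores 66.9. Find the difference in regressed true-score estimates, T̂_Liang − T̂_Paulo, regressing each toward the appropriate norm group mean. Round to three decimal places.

9.354

T̂_Liang = 0.680(73.7) + 0.320(96.33) = 80.94160
T̂_Paulo = 0.680(66.9) + 0.320(81.55) = 71.58800
Difference = 80.94160 − 71.58800 = 9.35360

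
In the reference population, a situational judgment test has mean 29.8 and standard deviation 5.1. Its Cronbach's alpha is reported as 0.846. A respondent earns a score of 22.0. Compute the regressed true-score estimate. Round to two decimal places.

23.20

T̂ = ρX + (1 − ρ)μ
  = 0.846 × 22.0 + 0.154 × 29.8
  = 18.6120 + 4.5892
  = 23.201
  ≈ 23.20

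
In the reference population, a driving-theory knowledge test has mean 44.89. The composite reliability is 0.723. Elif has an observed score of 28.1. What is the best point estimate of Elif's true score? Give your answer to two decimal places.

32.75

Kelley's formula gives T̂ = 0.723·28.1 + 0.277·44.89 = 20.3163 + 12.43453 = 32.751.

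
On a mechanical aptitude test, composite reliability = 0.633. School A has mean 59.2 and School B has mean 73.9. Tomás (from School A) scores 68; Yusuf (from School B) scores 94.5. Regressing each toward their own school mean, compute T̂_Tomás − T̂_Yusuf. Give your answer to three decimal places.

T̂_Tomás = 0.633(68) + 0.367(59.2) = 64.77040
T̂_Yusuf = 0.633(94.5) + 0.367(73.9) = 86.93980
Difference = 64.77040 − 86.93980 = -22.16940

-22.169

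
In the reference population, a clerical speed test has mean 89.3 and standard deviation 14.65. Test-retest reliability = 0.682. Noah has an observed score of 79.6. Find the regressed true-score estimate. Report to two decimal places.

82.68

T̂ = ρX + (1 − ρ)μ
  = 0.682 × 79.6 + 0.318 × 89.3
  = 54.2872 + 28.3974
  = 82.685
  ≈ 82.68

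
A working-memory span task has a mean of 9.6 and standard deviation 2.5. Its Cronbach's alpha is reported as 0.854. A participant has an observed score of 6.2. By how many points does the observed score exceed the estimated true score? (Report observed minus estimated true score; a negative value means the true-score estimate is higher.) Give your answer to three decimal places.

T̂ = 0.854(6.2) + 0.146(9.6) = 5.2948 + 1.4016 = 6.69640 → 6.6964
X − T̂ = 6.2 − 6.6964 = -0.4964 → -0.496

-0.496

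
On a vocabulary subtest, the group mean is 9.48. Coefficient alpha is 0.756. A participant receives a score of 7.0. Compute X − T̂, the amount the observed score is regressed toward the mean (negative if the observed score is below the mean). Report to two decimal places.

Regress the observed score toward the mean by the unreliability: T̂ = 0.756·7.0 + 0.244·9.48 = 5.2920 + 2.31312 = 7.6051.
X − T̂ = 7.0 − 7.605 = -0.605 → -0.61

-0.61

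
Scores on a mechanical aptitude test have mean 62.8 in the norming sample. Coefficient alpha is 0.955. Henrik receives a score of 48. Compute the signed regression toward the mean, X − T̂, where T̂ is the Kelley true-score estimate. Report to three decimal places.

-0.666

T̂ = 0.955(48) + 0.045(62.8) = 45.840 + 2.8260 = 48.66600 → 48.6660
X − T̂ = 48 − 48.6660 = -0.6660 → -0.666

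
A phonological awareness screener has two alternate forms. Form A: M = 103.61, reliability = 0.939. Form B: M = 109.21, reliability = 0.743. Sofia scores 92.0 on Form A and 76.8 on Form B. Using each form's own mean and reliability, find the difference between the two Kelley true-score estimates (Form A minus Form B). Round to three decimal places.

T̂_A = 0.939(92.0) + 0.061(103.61) = 92.70821
T̂_B = 0.743(76.8) + 0.257(109.21) = 85.12937
T̂_A − T̂_B = 7.57884

7.579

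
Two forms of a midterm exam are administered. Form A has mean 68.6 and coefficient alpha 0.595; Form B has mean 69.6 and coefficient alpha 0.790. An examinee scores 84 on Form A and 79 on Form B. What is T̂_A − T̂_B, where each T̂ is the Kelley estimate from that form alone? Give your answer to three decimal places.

0.737

T̂_A = 0.595(84) + 0.405(68.6) = 77.76300
T̂_B = 0.790(79) + 0.210(69.6) = 77.02600
T̂_A − T̂_B = 0.73700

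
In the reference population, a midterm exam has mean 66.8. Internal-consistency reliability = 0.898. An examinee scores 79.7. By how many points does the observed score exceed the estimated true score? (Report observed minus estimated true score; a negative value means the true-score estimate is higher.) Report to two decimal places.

1.32

T̂ = 0.898(79.7) + 0.102(66.8) = 71.5706 + 6.8136 = 78.3842 → 78.384
X − T̂ = 79.7 − 78.384 = 1.316 → 1.32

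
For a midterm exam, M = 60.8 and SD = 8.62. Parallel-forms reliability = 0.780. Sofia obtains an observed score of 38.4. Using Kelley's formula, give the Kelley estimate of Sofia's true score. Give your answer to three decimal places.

43.328

T̂ = ρX + (1 − ρ)μ
  = 0.780 × 38.4 + 0.220 × 60.8
  = 29.9520 + 13.3760
  = 43.3280
  ≈ 43.328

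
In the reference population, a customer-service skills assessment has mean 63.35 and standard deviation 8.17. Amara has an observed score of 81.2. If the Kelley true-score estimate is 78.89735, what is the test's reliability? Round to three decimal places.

T̂ = ρX + (1 − ρ)μ  ⇒  T̂ − μ = ρ(X − μ)
ρ = (T̂ − μ)/(X − μ) = (78.89735 − 63.35) / (81.2 − 63.35) = 15.54735 / 17.85 = 0.87100

0.871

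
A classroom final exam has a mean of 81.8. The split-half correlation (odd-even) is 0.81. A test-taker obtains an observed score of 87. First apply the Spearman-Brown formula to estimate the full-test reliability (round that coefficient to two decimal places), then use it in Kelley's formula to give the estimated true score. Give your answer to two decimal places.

86.48

Spearman-Brown: ρ = 2r/(1 + r) = 2(0.81)/(1 + 0.81) = 1.620/1.81 = 0.8950 → 0.90
T̂ = ρX + (1 − ρ)μ
  = 0.90 × 87 + 0.10 × 81.8
  = 78.30 + 8.180
  = 86.480
  ≈ 86.48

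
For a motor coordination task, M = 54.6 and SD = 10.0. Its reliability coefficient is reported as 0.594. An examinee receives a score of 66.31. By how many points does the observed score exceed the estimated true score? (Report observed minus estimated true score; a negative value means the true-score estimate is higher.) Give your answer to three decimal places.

T̂ = ρX + (1 − ρ)μ
  = 0.594 × 66.31 + 0.406 × 54.6
  = 39.38814 + 22.1676
  = 61.55574
  ≈ 61.5557
X − T̂ = 66.31 − 61.5557 = 4.7543 → 4.754

4.754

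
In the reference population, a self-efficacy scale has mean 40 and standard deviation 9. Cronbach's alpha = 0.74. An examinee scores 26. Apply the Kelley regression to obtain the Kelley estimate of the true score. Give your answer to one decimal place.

T̂ = ρX + (1 − ρ)μ
  = 0.74 × 26 + 0.26 × 40
  = 19.24 + 10.40
  = 29.64
  ≈ 29.6

29.6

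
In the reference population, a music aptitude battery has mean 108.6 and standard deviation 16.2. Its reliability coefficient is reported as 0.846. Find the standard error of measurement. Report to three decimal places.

SEM = SD · √(1 − ρ) = 16.2 × √0.154 = 16.2 × 0.3924 = 6.3573

6.357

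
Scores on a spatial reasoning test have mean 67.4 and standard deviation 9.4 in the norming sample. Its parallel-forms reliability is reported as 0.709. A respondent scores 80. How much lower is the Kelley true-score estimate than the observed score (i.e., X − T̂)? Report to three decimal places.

Kelley's formula gives T̂ = 0.709·80 + 0.291·67.4 = 56.720 + 19.6134 = 76.33340.
X − T̂ = 80 − 76.3334 = 3.6666 → 3.667

3.667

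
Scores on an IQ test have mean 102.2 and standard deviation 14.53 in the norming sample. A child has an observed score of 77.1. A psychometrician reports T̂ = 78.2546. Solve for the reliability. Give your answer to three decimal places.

0.954

T̂ = ρX + (1 − ρ)μ  ⇒  T̂ − μ = ρ(X − μ)
ρ = (T̂ − μ)/(X − μ) = (78.2546 − 102.2) / (77.1 − 102.2) = -23.9454 / -25.1 = 0.95400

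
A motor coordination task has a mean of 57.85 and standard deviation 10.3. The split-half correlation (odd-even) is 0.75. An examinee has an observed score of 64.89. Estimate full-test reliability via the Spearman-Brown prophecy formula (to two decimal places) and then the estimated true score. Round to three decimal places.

Spearman-Brown: ρ = 2r/(1 + r) = 2(0.75)/(1 + 0.75) = 1.500/1.75 = 0.8571 → 0.86
T̂ = 0.86(64.89) + 0.14(57.85) = 55.8054 + 8.0990 = 63.9044 → 63.904

63.904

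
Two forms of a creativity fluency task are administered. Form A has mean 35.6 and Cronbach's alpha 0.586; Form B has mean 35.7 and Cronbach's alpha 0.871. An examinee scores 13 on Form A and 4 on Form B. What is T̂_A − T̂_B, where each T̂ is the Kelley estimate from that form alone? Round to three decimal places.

T̂_A = 0.586(13) + 0.414(35.6) = 22.35640
T̂_B = 0.871(4) + 0.129(35.7) = 8.08930
T̂_A − T̂_B = 14.26710

14.267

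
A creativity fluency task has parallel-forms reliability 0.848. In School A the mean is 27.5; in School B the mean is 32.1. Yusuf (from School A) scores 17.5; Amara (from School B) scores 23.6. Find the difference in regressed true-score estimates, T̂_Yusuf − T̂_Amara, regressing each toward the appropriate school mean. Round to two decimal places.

T̂_Yusuf = 0.848(17.5) + 0.152(27.5) = 19.0200
T̂_Amara = 0.848(23.6) + 0.152(32.1) = 24.8920
Difference = 19.0200 − 24.8920 = -5.8720

-5.87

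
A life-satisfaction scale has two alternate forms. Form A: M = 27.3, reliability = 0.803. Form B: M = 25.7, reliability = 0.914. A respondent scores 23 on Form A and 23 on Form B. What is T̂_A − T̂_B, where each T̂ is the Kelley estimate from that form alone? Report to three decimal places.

0.615

T̂_A = 0.803(23) + 0.197(27.3) = 23.84710
T̂_B = 0.914(23) + 0.086(25.7) = 23.23220
T̂_A − T̂_B = 0.61490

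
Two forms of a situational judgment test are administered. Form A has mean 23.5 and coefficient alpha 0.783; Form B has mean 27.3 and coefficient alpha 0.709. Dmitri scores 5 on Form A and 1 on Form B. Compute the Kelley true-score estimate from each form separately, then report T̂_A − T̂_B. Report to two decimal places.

T̂_A = 0.783(5) + 0.217(23.5) = 9.0145
T̂_B = 0.709(1) + 0.291(27.3) = 8.6533
T̂_A − T̂_B = 0.3612

0.36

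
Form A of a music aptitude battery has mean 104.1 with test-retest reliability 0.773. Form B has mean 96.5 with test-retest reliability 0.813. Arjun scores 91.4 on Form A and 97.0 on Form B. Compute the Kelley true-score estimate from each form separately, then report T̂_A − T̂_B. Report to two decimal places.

T̂_A = 0.773(91.4) + 0.227(104.1) = 94.2829
T̂_B = 0.813(97.0) + 0.187(96.5) = 96.9065
T̂_A − T̂_B = -2.6236

-2.62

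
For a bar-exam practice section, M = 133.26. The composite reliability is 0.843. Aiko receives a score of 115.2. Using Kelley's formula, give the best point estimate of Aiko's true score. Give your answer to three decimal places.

Kelley's formula gives T̂ = 0.843·115.2 + 0.157·133.26 = 97.1136 + 20.92182 = 118.0354.

118.035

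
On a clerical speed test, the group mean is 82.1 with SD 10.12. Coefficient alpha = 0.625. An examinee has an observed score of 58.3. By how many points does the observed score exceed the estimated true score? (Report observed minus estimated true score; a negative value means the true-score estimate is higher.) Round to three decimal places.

-8.925

T̂ = ρX + (1 − ρ)μ
  = 0.625 × 58.3 + 0.375 × 82.1
  = 36.4375 + 30.7875
  = 67.22500
  ≈ 67.2250
X − T̂ = 58.3 − 67.2250 = -8.9250 → -8.925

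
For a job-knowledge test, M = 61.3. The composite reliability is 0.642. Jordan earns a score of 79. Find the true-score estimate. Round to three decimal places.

72.663

Weight the observed score by reliability and the mean by (1 − reliability): T̂ = 0.642·79 + 0.358·61.3 = 50.718 + 21.9454 = 72.6634.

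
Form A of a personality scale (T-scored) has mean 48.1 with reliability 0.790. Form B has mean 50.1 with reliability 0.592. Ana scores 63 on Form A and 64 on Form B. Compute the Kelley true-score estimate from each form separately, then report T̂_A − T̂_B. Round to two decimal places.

1.54

T̂_A = 0.790(63) + 0.210(48.1) = 59.8710
T̂_B = 0.592(64) + 0.408(50.1) = 58.3288
T̂_A − T̂_B = 1.5422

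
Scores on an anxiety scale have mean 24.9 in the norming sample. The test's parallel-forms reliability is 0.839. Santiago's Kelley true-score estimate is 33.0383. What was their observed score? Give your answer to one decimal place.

T̂ = ρX + (1 − ρ)μ  ⇒  X = (T̂ − (1 − ρ)μ) / ρ
X = (33.0383 − 0.161 × 24.9) / 0.839 = (33.0383 − 4.0089) / 0.839 = 29.0294 / 0.839 = 34.600

34.6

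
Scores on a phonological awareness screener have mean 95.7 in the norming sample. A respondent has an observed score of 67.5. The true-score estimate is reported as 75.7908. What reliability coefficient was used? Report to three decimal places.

0.706

T̂ = ρX + (1 − ρ)μ  ⇒  T̂ − μ = ρ(X − μ)
ρ = (T̂ − μ)/(X − μ) = (75.7908 − 95.7) / (67.5 − 95.7) = -19.9092 / -28.2 = 0.70600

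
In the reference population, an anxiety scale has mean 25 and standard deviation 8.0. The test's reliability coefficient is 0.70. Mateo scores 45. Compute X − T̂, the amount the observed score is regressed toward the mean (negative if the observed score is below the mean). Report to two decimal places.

6.00

T̂ = ρX + (1 − ρ)μ
  = 0.70 × 45 + 0.30 × 25
  = 31.50 + 7.50
  = 39.0000
  ≈ 39.000
X − T̂ = 45 − 39.000 = 6.000 → 6.00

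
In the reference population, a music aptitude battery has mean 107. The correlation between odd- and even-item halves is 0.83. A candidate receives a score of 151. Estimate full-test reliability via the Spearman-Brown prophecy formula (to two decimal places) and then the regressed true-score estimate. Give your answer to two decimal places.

Spearman-Brown: ρ = 2r/(1 + r) = 2(0.83)/(1 + 0.83) = 1.660/1.83 = 0.9071 → 0.91
Kelley's formula gives T̂ = 0.91·151 + 0.09·107 = 137.41 + 9.63 = 147.040.

147.04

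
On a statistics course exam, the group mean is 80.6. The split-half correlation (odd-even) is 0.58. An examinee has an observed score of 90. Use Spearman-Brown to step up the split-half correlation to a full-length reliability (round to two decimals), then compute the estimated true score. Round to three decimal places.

Spearman-Brown: ρ = 2r/(1 + r) = 2(0.58)/(1 + 0.58) = 1.160/1.58 = 0.7342 → 0.73
T̂ = 0.73(90) + 0.27(80.6) = 65.70 + 21.762 = 87.4620 → 87.462

87.462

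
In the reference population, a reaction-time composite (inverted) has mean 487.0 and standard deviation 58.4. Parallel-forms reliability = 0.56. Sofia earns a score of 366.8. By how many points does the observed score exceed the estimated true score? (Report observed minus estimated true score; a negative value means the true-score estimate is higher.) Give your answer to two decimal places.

T̂ = ρX + (1 − ρ)μ
  = 0.56 × 366.8 + 0.44 × 487.0
  = 205.408 + 214.280
  = 419.6880
  ≈ 419.688
X − T̂ = 366.8 − 419.688 = -52.888 → -52.89

-52.89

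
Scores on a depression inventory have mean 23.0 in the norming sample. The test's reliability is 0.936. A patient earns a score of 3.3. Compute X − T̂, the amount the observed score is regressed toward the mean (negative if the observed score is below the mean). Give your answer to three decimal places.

T̂ = ρX + (1 − ρ)μ
  = 0.936 × 3.3 + 0.064 × 23.0
  = 3.0888 + 1.4720
  = 4.56080
  ≈ 4.5608
X − T̂ = 3.3 − 4.5608 = -1.2608 → -1.261

-1.261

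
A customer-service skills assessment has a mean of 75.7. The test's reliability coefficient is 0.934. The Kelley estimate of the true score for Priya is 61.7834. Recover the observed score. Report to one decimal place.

60.8

T̂ = ρX + (1 − ρ)μ  ⇒  X = (T̂ − (1 − ρ)μ) / ρ
X = (61.7834 − 0.066 × 75.7) / 0.934 = (61.7834 − 4.9962) / 0.934 = 56.7872 / 0.934 = 60.800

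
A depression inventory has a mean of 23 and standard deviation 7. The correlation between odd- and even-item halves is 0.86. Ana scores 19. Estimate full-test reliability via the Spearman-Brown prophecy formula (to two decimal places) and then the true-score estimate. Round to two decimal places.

19.32

Spearman-Brown: ρ = 2r/(1 + r) = 2(0.86)/(1 + 0.86) = 1.720/1.86 = 0.9247 → 0.92
T̂ = 0.92(19) + 0.08(23) = 17.48 + 1.84 = 19.320 → 19.32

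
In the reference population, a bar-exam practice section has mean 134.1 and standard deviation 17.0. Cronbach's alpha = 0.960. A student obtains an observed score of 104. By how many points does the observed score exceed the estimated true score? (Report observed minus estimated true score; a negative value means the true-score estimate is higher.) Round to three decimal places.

T̂ = 0.960(104) + 0.040(134.1) = 99.840 + 5.3640 = 105.20400 → 105.2040
X − T̂ = 104 − 105.2040 = -1.2040 → -1.204

-1.204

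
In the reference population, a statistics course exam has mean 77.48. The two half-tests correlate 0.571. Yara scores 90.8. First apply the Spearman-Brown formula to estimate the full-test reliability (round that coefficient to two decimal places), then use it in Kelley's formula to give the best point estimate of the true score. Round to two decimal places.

87.20

Spearman-Brown: ρ = 2r/(1 + r) = 2(0.571)/(1 + 0.571) = 1.1420/1.571 = 0.7269 → 0.73
Kelley's formula gives T̂ = 0.73·90.8 + 0.27·77.48 = 66.284 + 20.9196 = 87.204.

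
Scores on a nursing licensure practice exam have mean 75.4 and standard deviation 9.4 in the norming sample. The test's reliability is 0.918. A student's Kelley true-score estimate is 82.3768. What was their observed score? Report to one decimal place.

83.0

T̂ = ρX + (1 − ρ)μ  ⇒  X = (T̂ − (1 − ρ)μ) / ρ
X = (82.3768 − 0.082 × 75.4) / 0.918 = (82.3768 − 6.1828) / 0.918 = 76.1940 / 0.918 = 83.000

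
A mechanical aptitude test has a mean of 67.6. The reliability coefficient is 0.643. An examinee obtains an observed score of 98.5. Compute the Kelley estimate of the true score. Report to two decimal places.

Weight the observed score by reliability and the mean by (1 − reliability): T̂ = 0.643·98.5 + 0.357·67.6 = 63.3355 + 24.1332 = 87.469.

87.47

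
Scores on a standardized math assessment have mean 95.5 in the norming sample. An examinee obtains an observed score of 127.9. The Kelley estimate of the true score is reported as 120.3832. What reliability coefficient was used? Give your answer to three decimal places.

0.768

T̂ = ρX + (1 − ρ)μ  ⇒  T̂ − μ = ρ(X − μ)
ρ = (T̂ − μ)/(X − μ) = (120.3832 − 95.5) / (127.9 − 95.5) = 24.8832 / 32.4 = 0.76800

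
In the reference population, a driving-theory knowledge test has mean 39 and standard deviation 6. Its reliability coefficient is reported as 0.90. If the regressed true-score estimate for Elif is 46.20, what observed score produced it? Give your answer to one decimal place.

47.0

T̂ = ρX + (1 − ρ)μ  ⇒  X = (T̂ − (1 − ρ)μ) / ρ
X = (46.20 − 0.10 × 39) / 0.90 = (46.20 − 3.90) / 0.90 = 42.30 / 0.90 = 47.000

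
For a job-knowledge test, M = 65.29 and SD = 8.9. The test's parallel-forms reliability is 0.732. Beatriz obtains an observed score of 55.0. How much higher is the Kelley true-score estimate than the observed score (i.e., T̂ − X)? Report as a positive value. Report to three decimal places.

T̂ = ρX + (1 − ρ)μ
  = 0.732 × 55.0 + 0.268 × 65.29
  = 40.2600 + 17.49772
  = 57.75772
  ≈ 57.7577
T̂ − X = 57.7577 − 55.0 = 2.7577 → 2.758

2.758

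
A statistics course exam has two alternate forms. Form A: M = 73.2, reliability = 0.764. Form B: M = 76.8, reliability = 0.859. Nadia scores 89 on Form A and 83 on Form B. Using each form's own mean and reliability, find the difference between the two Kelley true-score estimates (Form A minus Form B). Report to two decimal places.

T̂_A = 0.764(89) + 0.236(73.2) = 85.2712
T̂_B = 0.859(83) + 0.141(76.8) = 82.1258
T̂_A − T̂_B = 3.1454

3.15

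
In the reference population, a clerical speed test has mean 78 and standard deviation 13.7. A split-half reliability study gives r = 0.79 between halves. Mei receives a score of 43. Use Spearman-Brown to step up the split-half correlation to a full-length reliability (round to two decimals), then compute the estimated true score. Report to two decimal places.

Spearman-Brown: ρ = 2r/(1 + r) = 2(0.79)/(1 + 0.79) = 1.580/1.79 = 0.8827 → 0.88
Regress the observed score toward the mean by the unreliability: T̂ = 0.88·43 + 0.12·78 = 37.84 + 9.36 = 47.200.

47.20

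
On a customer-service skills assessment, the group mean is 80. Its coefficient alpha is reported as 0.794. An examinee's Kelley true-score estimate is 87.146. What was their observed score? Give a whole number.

89

T̂ = ρX + (1 − ρ)μ  ⇒  X = (T̂ − (1 − ρ)μ) / ρ
X = (87.146 − 0.206 × 80) / 0.794 = (87.146 − 16.480) / 0.794 = 70.666 / 0.794 = 89.00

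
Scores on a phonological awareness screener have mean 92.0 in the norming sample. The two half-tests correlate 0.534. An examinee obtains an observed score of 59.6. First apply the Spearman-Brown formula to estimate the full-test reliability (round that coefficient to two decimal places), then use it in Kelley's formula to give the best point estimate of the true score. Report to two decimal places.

Spearman-Brown: ρ = 2r/(1 + r) = 2(0.534)/(1 + 0.534) = 1.0680/1.534 = 0.6962 → 0.70
Weight the observed score by reliability and the mean by (1 − reliability): T̂ = 0.70·59.6 + 0.30·92.0 = 41.720 + 27.600 = 69.320.

69.32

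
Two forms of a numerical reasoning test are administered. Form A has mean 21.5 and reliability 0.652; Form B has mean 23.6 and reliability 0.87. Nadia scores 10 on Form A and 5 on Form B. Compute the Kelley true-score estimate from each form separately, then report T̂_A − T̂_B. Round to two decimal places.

T̂_A = 0.652(10) + 0.348(21.5) = 14.0020
T̂_B = 0.87(5) + 0.13(23.6) = 7.4180
T̂_A − T̂_B = 6.5840

6.58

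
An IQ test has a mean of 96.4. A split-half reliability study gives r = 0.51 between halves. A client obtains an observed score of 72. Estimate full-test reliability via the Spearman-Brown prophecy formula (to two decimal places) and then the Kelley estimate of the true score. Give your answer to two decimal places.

79.81

Spearman-Brown: ρ = 2r/(1 + r) = 2(0.51)/(1 + 0.51) = 1.020/1.51 = 0.6755 → 0.68
T̂ = 0.68(72) + 0.32(96.4) = 48.96 + 30.848 = 79.808 → 79.81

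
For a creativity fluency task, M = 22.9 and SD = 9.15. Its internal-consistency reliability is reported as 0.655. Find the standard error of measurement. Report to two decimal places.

SEM = SD · √(1 − ρ) = 9.15 × √0.345 = 9.15 × 0.5874 = 5.374

5.37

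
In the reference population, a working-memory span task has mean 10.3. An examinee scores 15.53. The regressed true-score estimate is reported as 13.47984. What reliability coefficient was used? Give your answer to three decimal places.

0.608

T̂ = ρX + (1 − ρ)μ  ⇒  T̂ − μ = ρ(X − μ)
ρ = (T̂ − μ)/(X − μ) = (13.47984 − 10.3) / (15.53 − 10.3) = 3.17984 / 5.23 = 0.60800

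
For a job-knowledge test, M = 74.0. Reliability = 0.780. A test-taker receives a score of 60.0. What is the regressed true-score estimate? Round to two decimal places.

63.08

Weight the observed score by reliability and the mean by (1 − reliability): T̂ = 0.780·60.0 + 0.220·74.0 = 46.8000 + 16.2800 = 63.080.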